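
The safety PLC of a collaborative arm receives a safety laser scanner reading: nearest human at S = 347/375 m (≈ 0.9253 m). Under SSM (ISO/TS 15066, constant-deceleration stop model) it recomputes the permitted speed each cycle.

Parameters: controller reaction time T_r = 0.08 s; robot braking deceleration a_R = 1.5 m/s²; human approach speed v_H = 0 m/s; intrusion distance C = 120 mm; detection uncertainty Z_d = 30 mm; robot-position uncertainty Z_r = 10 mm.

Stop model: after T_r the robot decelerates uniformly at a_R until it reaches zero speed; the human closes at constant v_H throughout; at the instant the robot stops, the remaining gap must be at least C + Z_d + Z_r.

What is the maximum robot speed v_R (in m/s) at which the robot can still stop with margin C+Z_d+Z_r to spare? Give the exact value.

v_R_max = 7/5 m/s = 1.4000 m/s

quadratic (1/3)·v² + (2/25)·v + (-287/375) = 0
  disc = (2/25)² − 4·(1/3)·(-287/375) = 5776/5625 ; √disc = 76/75
  v_R = (−(2/25) + 76/75) / (2·(1/3)) = 7/5 m/s
check:
braking lasts T_s = (7/5)/(3/2) = 0.9333 s
robot in T_r: 1.4000·0.0800 = 0.1120 m
braking distance = 1.4000²/(2·1.5000) = 0.6533 m
human closes 0.0000·1.0133 = 0.0000 m
C+Z_d+Z_r = 0.1200+0.0300+0.0100 = 0.1600 m
sum ≈ 0.1120+0.6533+0.0000+0.1600 ≈ 0.9253 m = S ✓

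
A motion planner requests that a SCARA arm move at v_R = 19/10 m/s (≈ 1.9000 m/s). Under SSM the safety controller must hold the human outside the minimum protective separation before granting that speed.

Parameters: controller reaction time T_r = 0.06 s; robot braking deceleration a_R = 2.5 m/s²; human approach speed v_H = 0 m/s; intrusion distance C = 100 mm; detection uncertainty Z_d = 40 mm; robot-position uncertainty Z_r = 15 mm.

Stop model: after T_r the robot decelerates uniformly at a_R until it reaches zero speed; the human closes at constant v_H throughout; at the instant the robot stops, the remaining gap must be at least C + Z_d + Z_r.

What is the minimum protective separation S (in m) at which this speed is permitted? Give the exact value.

braking lasts T_s = (19/10)/(5/2) = 0.7600 s
robot in T_r: 1.9000·0.0600 = 0.1140 m
robot under decel: 1.9000²/(2·2.5000) = 0.7220 m
human over T_r+T_s: 0.0000·(0.0600+0.7600) = 0.0000 m
margins: 0.1000+0.0400+0.0150 = 0.1550 m
S_min ≈ 0.1140+0.7220+0.0000+0.1550  ⇒  S_min = 991/1000 m

S_min = 991/1000 m = 0.9910 m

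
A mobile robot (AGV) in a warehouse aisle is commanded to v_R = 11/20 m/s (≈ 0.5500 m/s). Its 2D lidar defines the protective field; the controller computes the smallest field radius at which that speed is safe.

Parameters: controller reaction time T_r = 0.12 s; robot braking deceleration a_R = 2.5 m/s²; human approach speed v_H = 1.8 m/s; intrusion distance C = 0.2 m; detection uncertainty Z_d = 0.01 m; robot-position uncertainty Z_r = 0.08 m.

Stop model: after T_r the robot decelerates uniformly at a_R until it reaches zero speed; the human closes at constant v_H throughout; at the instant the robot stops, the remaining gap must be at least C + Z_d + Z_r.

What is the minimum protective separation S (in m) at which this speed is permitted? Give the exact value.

stop time T_s = (11/20)/(5/2) = 0.2200 s
robot in T_r: 0.5500·0.1200 = 0.0660 m
robot under decel: 0.5500²/(2·2.5000) = 0.0605 m
person approaches 1.8000·(0.1200+0.2200) = 0.6120 m
margins: 0.2000+0.0100+0.0800 = 0.2900 m
S_min ≈ 0.0660+0.0605+0.6120+0.2900  ⇒  S_min = 2057/2000 m

S_min = 2057/2000 m = 1.0285 m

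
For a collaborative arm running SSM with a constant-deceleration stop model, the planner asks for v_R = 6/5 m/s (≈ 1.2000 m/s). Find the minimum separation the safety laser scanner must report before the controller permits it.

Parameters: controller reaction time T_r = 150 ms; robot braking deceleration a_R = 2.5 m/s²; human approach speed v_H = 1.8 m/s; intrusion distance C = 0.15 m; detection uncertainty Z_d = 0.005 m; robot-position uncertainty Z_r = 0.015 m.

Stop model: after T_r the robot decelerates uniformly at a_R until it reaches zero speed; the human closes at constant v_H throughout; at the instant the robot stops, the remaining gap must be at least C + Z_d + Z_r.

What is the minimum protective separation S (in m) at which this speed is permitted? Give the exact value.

S_min = 443/250 m = 1.7720 m

T_s = v_R/a_R = (6/5)/(5/2) = 0.4800 s
robot covers v_R·T_r = 1.2000·0.1500 = 0.1800 m before braking
robot covers 1.2000·0.4800 − ½·2.5000·0.4800² = 0.2880 m while stopping
human closes 1.8000·0.6300 = 1.1340 m
C+Z_d+Z_r = 0.1500+0.0050+0.0150 = 0.1700 m
S_min ≈ 0.1800+0.2880+1.1340+0.1700  ⇒  S_min = 443/250 m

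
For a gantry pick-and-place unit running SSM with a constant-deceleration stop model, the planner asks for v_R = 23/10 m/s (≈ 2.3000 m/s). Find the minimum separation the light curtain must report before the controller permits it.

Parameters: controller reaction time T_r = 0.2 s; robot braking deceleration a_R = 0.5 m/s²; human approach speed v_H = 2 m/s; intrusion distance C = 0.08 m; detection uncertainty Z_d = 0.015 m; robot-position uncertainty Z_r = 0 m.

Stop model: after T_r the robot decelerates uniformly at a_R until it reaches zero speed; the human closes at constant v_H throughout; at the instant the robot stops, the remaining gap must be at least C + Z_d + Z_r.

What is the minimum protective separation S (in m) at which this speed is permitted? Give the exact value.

S_min = 3089/200 m = 15.4450 m

stop time T_s = (23/10)/(1/2) = 4.6000 s
robot covers v_R·T_r = 2.3000·0.2000 = 0.4600 m before braking
robot covers 2.3000·4.6000 − ½·0.5000·4.6000² = 5.2900 m while stopping
person approaches 2.0000·(0.2000+4.6000) = 9.6000 m
residual clearance needed = 0.0800+0.0150+0.0000 = 0.0950 m
S_min ≈ 0.4600+5.2900+9.6000+0.0950  ⇒  S_min = 3089/200 m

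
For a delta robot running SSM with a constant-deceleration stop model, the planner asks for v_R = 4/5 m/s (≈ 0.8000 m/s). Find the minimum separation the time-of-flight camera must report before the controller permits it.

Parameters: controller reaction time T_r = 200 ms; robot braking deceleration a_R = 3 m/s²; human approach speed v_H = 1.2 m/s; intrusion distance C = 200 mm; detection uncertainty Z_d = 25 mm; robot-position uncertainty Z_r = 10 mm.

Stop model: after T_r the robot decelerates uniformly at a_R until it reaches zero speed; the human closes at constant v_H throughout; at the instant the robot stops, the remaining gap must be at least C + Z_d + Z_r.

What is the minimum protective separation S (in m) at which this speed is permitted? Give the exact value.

stop time T_s = (4/5)/3 = 0.2667 s
robot covers v_R·T_r = 0.8000·0.2000 = 0.1600 m before braking
robot covers 0.8000·0.2667 − ½·3.0000·0.2667² = 0.1067 m while stopping
human closes 1.2000·0.4667 = 0.5600 m
margins: 0.2000+0.0250+0.0100 = 0.2350 m
S_min ≈ 0.1600+0.1067+0.5600+0.2350  ⇒  S_min = 637/600 m

S_min = 637/600 m = 1.0617 m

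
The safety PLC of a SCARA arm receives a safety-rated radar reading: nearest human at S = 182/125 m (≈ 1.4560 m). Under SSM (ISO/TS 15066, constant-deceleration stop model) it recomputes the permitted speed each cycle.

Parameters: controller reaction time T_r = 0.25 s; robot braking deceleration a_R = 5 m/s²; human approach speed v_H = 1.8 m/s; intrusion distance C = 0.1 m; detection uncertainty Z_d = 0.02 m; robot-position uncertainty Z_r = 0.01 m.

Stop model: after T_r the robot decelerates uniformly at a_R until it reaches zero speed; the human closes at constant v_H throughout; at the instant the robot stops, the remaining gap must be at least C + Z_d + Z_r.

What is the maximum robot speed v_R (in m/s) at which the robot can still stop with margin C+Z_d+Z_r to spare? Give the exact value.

v_R_max = 6/5 m/s = 1.2000 m/s

quadratic (1/10)·v² + (61/100)·v + (-219/250) = 0
  disc = (61/100)² − 4·(1/10)·(-219/250) = 289/400 ; √disc = 17/20
  v_R = (−(61/100) + 17/20) / (2·(1/10)) = 6/5 m/s
check:
stop time T_s = (6/5)/5 = 0.2400 s
robot in T_r: 1.2000·0.2500 = 0.3000 m
robot covers 1.2000·0.2400 − ½·5.0000·0.2400² = 0.1440 m while stopping
human closes 1.8000·0.4900 = 0.8820 m
residual clearance needed = 0.1000+0.0200+0.0100 = 0.1300 m
sum ≈ 0.3000+0.1440+0.8820+0.1300 ≈ 1.4560 m = S ✓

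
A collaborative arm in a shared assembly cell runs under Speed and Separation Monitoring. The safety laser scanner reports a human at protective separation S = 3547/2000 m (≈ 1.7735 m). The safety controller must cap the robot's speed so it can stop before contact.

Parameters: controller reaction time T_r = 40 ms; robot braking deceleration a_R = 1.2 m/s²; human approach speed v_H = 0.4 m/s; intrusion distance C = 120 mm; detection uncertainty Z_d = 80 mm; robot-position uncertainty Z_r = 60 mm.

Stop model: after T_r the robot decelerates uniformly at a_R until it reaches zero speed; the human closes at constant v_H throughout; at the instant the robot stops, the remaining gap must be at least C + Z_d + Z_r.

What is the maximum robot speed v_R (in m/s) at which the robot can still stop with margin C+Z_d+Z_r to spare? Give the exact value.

quadratic (5/12)·v² + (28/75)·v + (-599/400) = 0
  disc = (28/75)² − 4·(5/12)·(-599/400) = 237169/90000 ; √disc = 487/300
  v_R = (−(28/75) + 487/300) / (2·(5/12)) = 3/2 m/s
check:
stop time T_s = (3/2)/(6/5) = 1.2500 s
robot covers v_R·T_r = 1.5000·0.0400 = 0.0600 m before braking
braking distance = 1.5000²/(2·1.2000) = 0.9375 m
human over T_r+T_s: 0.4000·(0.0400+1.2500) = 0.5160 m
margins: 0.1200+0.0800+0.0600 = 0.2600 m
sum ≈ 0.0600+0.9375+0.5160+0.2600 ≈ 1.7735 m = S ✓

v_R_max = 3/2 m/s = 1.5000 m/s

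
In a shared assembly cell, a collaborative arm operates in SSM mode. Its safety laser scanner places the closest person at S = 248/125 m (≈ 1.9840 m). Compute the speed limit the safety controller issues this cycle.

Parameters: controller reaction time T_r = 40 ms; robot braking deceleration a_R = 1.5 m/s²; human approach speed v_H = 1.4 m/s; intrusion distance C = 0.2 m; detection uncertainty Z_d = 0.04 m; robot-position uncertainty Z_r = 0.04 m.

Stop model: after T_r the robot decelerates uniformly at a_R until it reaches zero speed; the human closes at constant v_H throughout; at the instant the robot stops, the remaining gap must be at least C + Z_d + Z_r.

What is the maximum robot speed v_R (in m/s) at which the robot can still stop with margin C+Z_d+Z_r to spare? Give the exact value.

collect terms ⇒ (1/3)·v_R² + (73/75)·v_R + (-206/125) = 0
  disc = (73/75)² − 4·(1/3)·(-206/125) = 17689/5625 ; √disc = 133/75
  v_R = (−(73/75) + 133/75) / (2·(1/3)) = 6/5 m/s
check:
T_s = v_R/a_R = (6/5)/(3/2) = 0.8000 s
reaction-phase robot travel = 1.2000·0.0400 = 0.0480 m
braking distance = 1.2000²/(2·1.5000) = 0.4800 m
person approaches 1.4000·(0.0400+0.8000) = 1.1760 m
residual clearance needed = 0.2000+0.0400+0.0400 = 0.2800 m
sum ≈ 0.0480+0.4800+1.1760+0.2800 ≈ 1.9840 m = S ✓

v_R_max = 6/5 m/s = 1.2000 m/s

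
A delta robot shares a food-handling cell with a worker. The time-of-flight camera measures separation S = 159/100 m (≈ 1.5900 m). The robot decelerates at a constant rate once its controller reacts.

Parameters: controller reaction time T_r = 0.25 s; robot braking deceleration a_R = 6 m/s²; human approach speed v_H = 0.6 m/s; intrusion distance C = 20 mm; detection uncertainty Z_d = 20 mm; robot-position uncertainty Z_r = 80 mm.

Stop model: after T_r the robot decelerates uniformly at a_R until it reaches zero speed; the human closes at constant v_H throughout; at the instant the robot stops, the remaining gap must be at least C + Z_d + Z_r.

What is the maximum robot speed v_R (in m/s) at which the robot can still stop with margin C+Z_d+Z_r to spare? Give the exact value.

at the boundary: (1/12)·v² + (7/20)·v + (-33/25) = 0
  disc = (7/20)² − 4·(1/12)·(-33/25) = 9/16 ; √disc = 3/4
  v_R = (−(7/20) + 3/4) / (2·(1/12)) = 12/5 m/s
check:
T_s = v_R/a_R = (12/5)/6 = 0.4000 s
robot covers v_R·T_r = 2.4000·0.2500 = 0.6000 m before braking
robot covers 2.4000·0.4000 − ½·6.0000·0.4000² = 0.4800 m while stopping
person approaches 0.6000·(0.2500+0.4000) = 0.3900 m
C+Z_d+Z_r = 0.0200+0.0200+0.0800 = 0.1200 m
sum ≈ 0.6000+0.4800+0.3900+0.1200 ≈ 1.5900 m = S ✓

v_R_max = 12/5 m/s = 2.4000 m/s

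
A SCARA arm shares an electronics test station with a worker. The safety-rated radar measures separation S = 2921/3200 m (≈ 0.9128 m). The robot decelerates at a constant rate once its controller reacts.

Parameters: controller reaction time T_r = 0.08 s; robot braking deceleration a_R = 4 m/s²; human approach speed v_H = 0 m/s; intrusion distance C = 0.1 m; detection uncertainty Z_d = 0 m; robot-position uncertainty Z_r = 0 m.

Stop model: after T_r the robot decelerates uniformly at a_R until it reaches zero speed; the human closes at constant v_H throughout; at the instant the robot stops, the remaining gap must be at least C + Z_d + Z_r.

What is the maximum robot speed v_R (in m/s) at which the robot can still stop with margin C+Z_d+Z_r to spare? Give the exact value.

at the boundary: (1/8)·v² + (2/25)·v + (-2601/3200) = 0
  disc = (2/25)² − 4·(1/8)·(-2601/3200) = 66049/160000 ; √disc = 257/400
  v_R = (−(2/25) + 257/400) / (2·(1/8)) = 9/4 m/s
check:
T_s = v_R/a_R = (9/4)/4 = 0.5625 s
robot in T_r: 2.2500·0.0800 = 0.1800 m
braking distance = 2.2500²/(2·4.0000) = 0.6328 m
person approaches 0.0000·(0.0800+0.5625) = 0.0000 m
margins: 0.1000+0.0000+0.0000 = 0.1000 m
sum ≈ 0.1800+0.6328+0.0000+0.1000 ≈ 0.9128 m = S ✓

v_R_max = 9/4 m/s = 2.2500 m/s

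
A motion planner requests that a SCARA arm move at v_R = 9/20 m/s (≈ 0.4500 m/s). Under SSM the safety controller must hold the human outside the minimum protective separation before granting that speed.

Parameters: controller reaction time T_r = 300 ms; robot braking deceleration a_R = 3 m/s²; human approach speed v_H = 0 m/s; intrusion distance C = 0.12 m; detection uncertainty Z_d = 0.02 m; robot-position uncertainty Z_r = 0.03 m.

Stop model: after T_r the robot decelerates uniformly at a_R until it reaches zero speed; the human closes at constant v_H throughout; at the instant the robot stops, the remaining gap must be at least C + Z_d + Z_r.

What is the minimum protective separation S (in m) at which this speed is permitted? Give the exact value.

stop time T_s = (9/20)/3 = 0.1500 s
robot covers v_R·T_r = 0.4500·0.3000 = 0.1350 m before braking
robot under decel: 0.4500²/(2·3.0000) = 0.0338 m
human over T_r+T_s: 0.0000·(0.3000+0.1500) = 0.0000 m
residual clearance needed = 0.1200+0.0200+0.0300 = 0.1700 m
S_min ≈ 0.1350+0.0338+0.0000+0.1700  ⇒  S_min = 271/800 m

S_min = 271/800 m = 0.3387 m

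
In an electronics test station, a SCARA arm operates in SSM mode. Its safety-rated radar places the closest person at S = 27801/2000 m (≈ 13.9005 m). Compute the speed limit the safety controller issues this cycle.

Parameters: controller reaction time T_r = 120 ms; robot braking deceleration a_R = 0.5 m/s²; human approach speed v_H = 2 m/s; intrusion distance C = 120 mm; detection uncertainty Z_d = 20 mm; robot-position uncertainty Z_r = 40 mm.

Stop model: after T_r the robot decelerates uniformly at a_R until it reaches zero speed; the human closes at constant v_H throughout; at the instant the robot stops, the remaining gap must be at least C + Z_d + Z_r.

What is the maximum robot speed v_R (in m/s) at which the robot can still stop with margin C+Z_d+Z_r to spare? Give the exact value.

quadratic (1)·v² + (103/25)·v + (-26961/2000) = 0
  disc = (103/25)² − 4·(1)·(-26961/2000) = 177241/2500 ; √disc = 421/50
  v_R = (−(103/25) + 421/50) / (2·(1)) = 43/20 m/s
check:
T_s = v_R/a_R = (43/20)/(1/2) = 4.3000 s
robot covers v_R·T_r = 2.1500·0.1200 = 0.2580 m before braking
robot under decel: 2.1500²/(2·0.5000) = 4.6225 m
person approaches 2.0000·(0.1200+4.3000) = 8.8400 m
margins: 0.1200+0.0200+0.0400 = 0.1800 m
sum ≈ 0.2580+4.6225+8.8400+0.1800 ≈ 13.9005 m = S ✓

v_R_max = 43/20 m/s = 2.1500 m/s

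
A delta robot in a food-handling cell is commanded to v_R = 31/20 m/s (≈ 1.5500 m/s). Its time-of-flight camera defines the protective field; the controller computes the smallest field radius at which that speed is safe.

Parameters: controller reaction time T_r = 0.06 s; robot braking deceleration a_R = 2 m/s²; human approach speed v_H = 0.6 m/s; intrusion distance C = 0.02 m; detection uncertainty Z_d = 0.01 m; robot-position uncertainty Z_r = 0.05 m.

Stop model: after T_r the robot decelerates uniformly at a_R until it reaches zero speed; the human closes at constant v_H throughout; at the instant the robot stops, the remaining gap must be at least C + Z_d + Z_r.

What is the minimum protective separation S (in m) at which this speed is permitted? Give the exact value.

stop time T_s = (31/20)/2 = 0.7750 s
robot in T_r: 1.5500·0.0600 = 0.0930 m
robot under decel: 1.5500²/(2·2.0000) = 0.6006 m
person approaches 0.6000·(0.0600+0.7750) = 0.5010 m
residual clearance needed = 0.0200+0.0100+0.0500 = 0.0800 m
S_min ≈ 0.0930+0.6006+0.5010+0.0800  ⇒  S_min = 10197/8000 m

S_min = 10197/8000 m = 1.2746 m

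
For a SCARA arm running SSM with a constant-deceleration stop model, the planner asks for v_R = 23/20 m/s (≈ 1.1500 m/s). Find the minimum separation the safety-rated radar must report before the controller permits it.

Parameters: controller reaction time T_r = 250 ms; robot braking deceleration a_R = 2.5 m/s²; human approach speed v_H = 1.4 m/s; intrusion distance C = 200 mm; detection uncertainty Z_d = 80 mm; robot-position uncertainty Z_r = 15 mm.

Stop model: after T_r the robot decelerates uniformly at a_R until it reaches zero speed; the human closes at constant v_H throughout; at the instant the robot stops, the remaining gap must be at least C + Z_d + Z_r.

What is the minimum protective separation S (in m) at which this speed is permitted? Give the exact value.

stop time T_s = (23/20)/(5/2) = 0.4600 s
reaction-phase robot travel = 1.1500·0.2500 = 0.2875 m
robot covers 1.1500·0.4600 − ½·2.5000·0.4600² = 0.2645 m while stopping
person approaches 1.4000·(0.2500+0.4600) = 0.9940 m
C+Z_d+Z_r = 0.2000+0.0800+0.0150 = 0.2950 m
S_min ≈ 0.2875+0.2645+0.9940+0.2950  ⇒  S_min = 1841/1000 m

S_min = 1841/1000 m = 1.8410 m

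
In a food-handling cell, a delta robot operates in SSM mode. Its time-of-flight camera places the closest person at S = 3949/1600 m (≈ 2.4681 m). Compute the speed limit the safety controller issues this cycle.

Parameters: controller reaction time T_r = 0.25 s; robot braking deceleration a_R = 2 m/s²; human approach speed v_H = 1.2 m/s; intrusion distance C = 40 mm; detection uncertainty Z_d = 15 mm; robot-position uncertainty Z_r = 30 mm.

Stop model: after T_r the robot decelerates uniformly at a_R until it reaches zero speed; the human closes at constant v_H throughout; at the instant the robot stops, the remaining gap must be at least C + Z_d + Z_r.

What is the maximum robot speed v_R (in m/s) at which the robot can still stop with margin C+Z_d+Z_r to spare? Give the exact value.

at the boundary: (1/4)·v² + (17/20)·v + (-3333/1600) = 0
  disc = (17/20)² − 4·(1/4)·(-3333/1600) = 4489/1600 ; √disc = 67/40
  v_R = (−(17/20) + 67/40) / (2·(1/4)) = 33/20 m/s
check:
T_s = v_R/a_R = (33/20)/2 = 0.8250 s
robot in T_r: 1.6500·0.2500 = 0.4125 m
braking distance = 1.6500²/(2·2.0000) = 0.6806 m
person approaches 1.2000·(0.2500+0.8250) = 1.2900 m
C+Z_d+Z_r = 0.0400+0.0150+0.0300 = 0.0850 m
sum ≈ 0.4125+0.6806+1.2900+0.0850 ≈ 2.4681 m = S ✓

v_R_max = 33/20 m/s = 1.6500 m/s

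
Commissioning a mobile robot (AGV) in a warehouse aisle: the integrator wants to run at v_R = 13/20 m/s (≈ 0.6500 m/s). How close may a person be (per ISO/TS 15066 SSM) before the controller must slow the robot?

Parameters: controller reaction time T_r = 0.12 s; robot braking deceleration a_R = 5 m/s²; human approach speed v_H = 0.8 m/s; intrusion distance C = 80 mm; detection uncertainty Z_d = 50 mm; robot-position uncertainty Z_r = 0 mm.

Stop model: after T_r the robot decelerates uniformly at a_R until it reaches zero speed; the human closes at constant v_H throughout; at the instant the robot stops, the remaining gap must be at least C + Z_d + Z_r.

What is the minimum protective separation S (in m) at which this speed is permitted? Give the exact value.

S_min = 1801/4000 m = 0.4502 m

braking lasts T_s = (13/20)/5 = 0.1300 s
robot covers v_R·T_r = 0.6500·0.1200 = 0.0780 m before braking
robot under decel: 0.6500²/(2·5.0000) = 0.0423 m
human closes 0.8000·0.2500 = 0.2000 m
margins: 0.0800+0.0500+0.0000 = 0.1300 m
S_min ≈ 0.0780+0.0423+0.2000+0.1300  ⇒  S_min = 1801/4000 m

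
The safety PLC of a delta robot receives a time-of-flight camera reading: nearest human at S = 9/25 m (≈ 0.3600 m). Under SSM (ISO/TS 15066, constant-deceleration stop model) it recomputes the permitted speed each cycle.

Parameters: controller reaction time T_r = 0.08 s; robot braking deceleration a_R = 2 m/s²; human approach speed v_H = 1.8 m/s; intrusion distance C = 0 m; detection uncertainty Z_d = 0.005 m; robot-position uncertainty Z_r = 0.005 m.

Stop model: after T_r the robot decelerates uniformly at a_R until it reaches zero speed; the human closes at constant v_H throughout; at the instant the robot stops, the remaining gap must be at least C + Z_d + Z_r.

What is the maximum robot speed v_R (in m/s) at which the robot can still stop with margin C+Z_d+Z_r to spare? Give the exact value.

v_R_max = 1/5 m/s = 0.2000 m/s

at the boundary: (1/4)·v² + (49/50)·v + (-103/500) = 0
  disc = (49/50)² − 4·(1/4)·(-103/500) = 729/625 ; √disc = 27/25
  v_R = (−(49/50) + 27/25) / (2·(1/4)) = 1/5 m/s
check:
braking lasts T_s = (1/5)/2 = 0.1000 s
robot in T_r: 0.2000·0.0800 = 0.0160 m
braking distance = 0.2000²/(2·2.0000) = 0.0100 m
human over T_r+T_s: 1.8000·(0.0800+0.1000) = 0.3240 m
residual clearance needed = 0.0000+0.0050+0.0050 = 0.0100 m
sum ≈ 0.0160+0.0100+0.3240+0.0100 ≈ 0.3600 m = S ✓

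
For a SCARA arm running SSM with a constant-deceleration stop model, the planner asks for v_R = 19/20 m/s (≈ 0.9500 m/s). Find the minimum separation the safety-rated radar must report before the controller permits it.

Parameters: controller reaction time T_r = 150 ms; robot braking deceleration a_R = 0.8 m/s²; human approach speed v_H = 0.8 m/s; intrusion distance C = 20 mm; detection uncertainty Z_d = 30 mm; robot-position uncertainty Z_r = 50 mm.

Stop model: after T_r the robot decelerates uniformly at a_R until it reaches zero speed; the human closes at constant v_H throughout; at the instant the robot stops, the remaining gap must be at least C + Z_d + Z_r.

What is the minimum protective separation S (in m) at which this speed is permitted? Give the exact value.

stop time T_s = (19/20)/(4/5) = 1.1875 s
robot covers v_R·T_r = 0.9500·0.1500 = 0.1425 m before braking
robot covers 0.9500·1.1875 − ½·0.8000·1.1875² = 0.5641 m while stopping
human over T_r+T_s: 0.8000·(0.1500+1.1875) = 1.0700 m
margins: 0.0200+0.0300+0.0500 = 0.1000 m
S_min ≈ 0.1425+0.5641+1.0700+0.1000  ⇒  S_min = 1201/640 m

S_min = 1201/640 m = 1.8766 m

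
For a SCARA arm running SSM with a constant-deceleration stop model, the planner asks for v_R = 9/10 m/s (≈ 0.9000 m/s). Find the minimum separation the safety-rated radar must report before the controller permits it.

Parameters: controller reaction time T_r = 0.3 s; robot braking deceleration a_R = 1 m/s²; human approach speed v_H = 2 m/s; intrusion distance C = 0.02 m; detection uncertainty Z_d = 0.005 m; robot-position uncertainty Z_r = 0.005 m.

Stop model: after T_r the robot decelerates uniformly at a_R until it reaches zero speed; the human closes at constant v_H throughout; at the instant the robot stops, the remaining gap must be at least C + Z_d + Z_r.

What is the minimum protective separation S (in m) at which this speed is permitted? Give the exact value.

braking lasts T_s = (9/10)/1 = 0.9000 s
robot covers v_R·T_r = 0.9000·0.3000 = 0.2700 m before braking
braking distance = 0.9000²/(2·1.0000) = 0.4050 m
human over T_r+T_s: 2.0000·(0.3000+0.9000) = 2.4000 m
C+Z_d+Z_r = 0.0200+0.0050+0.0050 = 0.0300 m
S_min ≈ 0.2700+0.4050+2.4000+0.0300  ⇒  S_min = 621/200 m

S_min = 621/200 m = 3.1050 m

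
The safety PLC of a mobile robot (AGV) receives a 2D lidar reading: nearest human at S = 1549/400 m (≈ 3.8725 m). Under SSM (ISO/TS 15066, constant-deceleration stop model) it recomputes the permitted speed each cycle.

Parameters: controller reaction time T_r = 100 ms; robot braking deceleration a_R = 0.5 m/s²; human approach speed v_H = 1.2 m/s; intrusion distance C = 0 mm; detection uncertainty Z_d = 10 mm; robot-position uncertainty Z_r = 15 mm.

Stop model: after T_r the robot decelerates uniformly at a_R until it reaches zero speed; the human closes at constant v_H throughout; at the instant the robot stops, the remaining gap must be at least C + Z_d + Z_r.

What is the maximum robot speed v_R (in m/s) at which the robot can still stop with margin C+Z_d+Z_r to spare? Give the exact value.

at the boundary: (1)·v² + (5/2)·v + (-1491/400) = 0
  disc = (5/2)² − 4·(1)·(-1491/400) = 529/25 ; √disc = 23/5
  v_R = (−(5/2) + 23/5) / (2·(1)) = 21/20 m/s
check:
stop time T_s = (21/20)/(1/2) = 2.1000 s
robot in T_r: 1.0500·0.1000 = 0.1050 m
robot under decel: 1.0500²/(2·0.5000) = 1.1025 m
human over T_r+T_s: 1.2000·(0.1000+2.1000) = 2.6400 m
margins: 0.0000+0.0100+0.0150 = 0.0250 m
sum ≈ 0.1050+1.1025+2.6400+0.0250 ≈ 3.8725 m = S ✓

v_R_max = 21/20 m/s = 1.0500 m/s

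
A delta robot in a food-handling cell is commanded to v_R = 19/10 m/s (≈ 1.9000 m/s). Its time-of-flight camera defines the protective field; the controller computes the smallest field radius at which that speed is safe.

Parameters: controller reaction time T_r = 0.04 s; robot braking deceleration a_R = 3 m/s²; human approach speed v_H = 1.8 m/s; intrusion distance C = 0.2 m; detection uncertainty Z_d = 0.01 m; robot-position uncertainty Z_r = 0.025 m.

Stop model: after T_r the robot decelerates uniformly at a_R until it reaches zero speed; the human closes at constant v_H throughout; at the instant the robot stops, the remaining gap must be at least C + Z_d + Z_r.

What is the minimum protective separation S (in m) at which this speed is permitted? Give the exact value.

S_min = 3187/1500 m = 2.1247 m

braking lasts T_s = (19/10)/3 = 0.6333 s
reaction-phase robot travel = 1.9000·0.0400 = 0.0760 m
braking distance = 1.9000²/(2·3.0000) = 0.6017 m
person approaches 1.8000·(0.0400+0.6333) = 1.2120 m
residual clearance needed = 0.2000+0.0100+0.0250 = 0.2350 m
S_min ≈ 0.0760+0.6017+1.2120+0.2350  ⇒  S_min = 3187/1500 m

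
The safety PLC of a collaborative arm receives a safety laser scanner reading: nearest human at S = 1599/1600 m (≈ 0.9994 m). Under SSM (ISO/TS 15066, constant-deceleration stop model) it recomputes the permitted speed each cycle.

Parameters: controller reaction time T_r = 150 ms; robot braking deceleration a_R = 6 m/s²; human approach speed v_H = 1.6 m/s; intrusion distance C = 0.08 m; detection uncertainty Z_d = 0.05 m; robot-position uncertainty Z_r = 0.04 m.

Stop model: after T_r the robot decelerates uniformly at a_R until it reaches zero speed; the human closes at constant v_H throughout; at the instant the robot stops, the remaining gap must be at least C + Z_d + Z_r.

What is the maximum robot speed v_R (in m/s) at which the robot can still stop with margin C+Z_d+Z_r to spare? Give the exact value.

collect terms ⇒ (1/12)·v_R² + (5/12)·v_R + (-943/1600) = 0
  disc = (5/12)² − 4·(1/12)·(-943/1600) = 5329/14400 ; √disc = 73/120
  v_R = (−(5/12) + 73/120) / (2·(1/12)) = 23/20 m/s
check:
braking lasts T_s = (23/20)/6 = 0.1917 s
reaction-phase robot travel = 1.1500·0.1500 = 0.1725 m
robot under decel: 1.1500²/(2·6.0000) = 0.1102 m
human closes 1.6000·0.3417 = 0.5467 m
residual clearance needed = 0.0800+0.0500+0.0400 = 0.1700 m
sum ≈ 0.1725+0.1102+0.5467+0.1700 ≈ 0.9994 m = S ✓

v_R_max = 23/20 m/s = 1.1500 m/s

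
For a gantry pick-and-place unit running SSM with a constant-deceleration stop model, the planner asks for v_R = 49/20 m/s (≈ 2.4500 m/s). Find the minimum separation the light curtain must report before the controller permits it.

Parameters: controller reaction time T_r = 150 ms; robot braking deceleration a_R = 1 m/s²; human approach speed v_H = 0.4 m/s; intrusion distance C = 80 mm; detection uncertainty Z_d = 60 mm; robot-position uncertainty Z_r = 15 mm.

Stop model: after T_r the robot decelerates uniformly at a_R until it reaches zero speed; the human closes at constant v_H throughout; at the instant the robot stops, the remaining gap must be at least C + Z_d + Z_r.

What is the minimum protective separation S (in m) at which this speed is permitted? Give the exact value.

stop time T_s = (49/20)/1 = 2.4500 s
robot in T_r: 2.4500·0.1500 = 0.3675 m
robot covers 2.4500·2.4500 − ½·1.0000·2.4500² = 3.0013 m while stopping
human over T_r+T_s: 0.4000·(0.1500+2.4500) = 1.0400 m
residual clearance needed = 0.0800+0.0600+0.0150 = 0.1550 m
S_min ≈ 0.3675+3.0013+1.0400+0.1550  ⇒  S_min = 3651/800 m

S_min = 3651/800 m = 4.5637 m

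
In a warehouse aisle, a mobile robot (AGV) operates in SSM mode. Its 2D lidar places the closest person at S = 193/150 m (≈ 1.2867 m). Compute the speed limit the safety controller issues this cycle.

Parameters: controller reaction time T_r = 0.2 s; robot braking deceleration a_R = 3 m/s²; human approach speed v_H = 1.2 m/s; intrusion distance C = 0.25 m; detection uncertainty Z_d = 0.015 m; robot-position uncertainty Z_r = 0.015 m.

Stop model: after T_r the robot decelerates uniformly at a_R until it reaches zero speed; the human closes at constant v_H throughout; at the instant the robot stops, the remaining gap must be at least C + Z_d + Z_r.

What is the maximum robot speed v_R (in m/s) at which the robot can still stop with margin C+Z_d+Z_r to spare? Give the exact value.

quadratic (1/6)·v² + (3/5)·v + (-23/30) = 0
  disc = (3/5)² − 4·(1/6)·(-23/30) = 196/225 ; √disc = 14/15
  v_R = (−(3/5) + 14/15) / (2·(1/6)) = 1 m/s
check:
stop time T_s = 1/3 = 0.3333 s
reaction-phase robot travel = 1.0000·0.2000 = 0.2000 m
robot under decel: 1.0000²/(2·3.0000) = 0.1667 m
human over T_r+T_s: 1.2000·(0.2000+0.3333) = 0.6400 m
C+Z_d+Z_r = 0.2500+0.0150+0.0150 = 0.2800 m
sum ≈ 0.2000+0.1667+0.6400+0.2800 ≈ 1.2867 m = S ✓

v_R_max = 1 m/s = 1.0000 m/s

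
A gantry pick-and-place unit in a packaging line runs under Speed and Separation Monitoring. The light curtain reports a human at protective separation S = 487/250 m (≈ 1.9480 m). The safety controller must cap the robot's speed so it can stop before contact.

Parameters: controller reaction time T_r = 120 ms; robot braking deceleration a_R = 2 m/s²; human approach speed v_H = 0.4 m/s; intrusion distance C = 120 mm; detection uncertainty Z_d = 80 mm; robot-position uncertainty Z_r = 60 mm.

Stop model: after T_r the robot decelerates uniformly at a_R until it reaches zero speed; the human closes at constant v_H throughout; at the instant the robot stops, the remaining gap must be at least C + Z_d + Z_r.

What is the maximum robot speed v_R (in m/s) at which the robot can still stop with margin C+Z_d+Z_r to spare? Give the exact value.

collect terms ⇒ (1/4)·v_R² + (8/25)·v_R + (-41/25) = 0
  disc = (8/25)² − 4·(1/4)·(-41/25) = 1089/625 ; √disc = 33/25
  v_R = (−(8/25) + 33/25) / (2·(1/4)) = 2 m/s
check:
T_s = v_R/a_R = 2/2 = 1.0000 s
reaction-phase robot travel = 2.0000·0.1200 = 0.2400 m
braking distance = 2.0000²/(2·2.0000) = 1.0000 m
human over T_r+T_s: 0.4000·(0.1200+1.0000) = 0.4480 m
margins: 0.1200+0.0800+0.0600 = 0.2600 m
sum ≈ 0.2400+1.0000+0.4480+0.2600 ≈ 1.9480 m = S ✓

v_R_max = 2 m/s = 2.0000 m/s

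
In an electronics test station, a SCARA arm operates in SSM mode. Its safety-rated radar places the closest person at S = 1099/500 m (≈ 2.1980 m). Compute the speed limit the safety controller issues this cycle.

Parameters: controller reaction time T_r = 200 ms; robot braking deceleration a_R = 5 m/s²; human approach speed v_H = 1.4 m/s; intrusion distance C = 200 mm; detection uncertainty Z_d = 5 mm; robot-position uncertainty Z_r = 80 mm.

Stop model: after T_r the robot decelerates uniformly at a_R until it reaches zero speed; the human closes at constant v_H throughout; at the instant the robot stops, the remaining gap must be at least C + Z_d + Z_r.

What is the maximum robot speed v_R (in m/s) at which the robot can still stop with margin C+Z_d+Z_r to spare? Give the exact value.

v_R_max = 23/10 m/s = 2.3000 m/s

collect terms ⇒ (1/10)·v_R² + (12/25)·v_R + (-1633/1000) = 0
  disc = (12/25)² − 4·(1/10)·(-1633/1000) = 2209/2500 ; √disc = 47/50
  v_R = (−(12/25) + 47/50) / (2·(1/10)) = 23/10 m/s
check:
braking lasts T_s = (23/10)/5 = 0.4600 s
reaction-phase robot travel = 2.3000·0.2000 = 0.4600 m
robot covers 2.3000·0.4600 − ½·5.0000·0.4600² = 0.5290 m while stopping
person approaches 1.4000·(0.2000+0.4600) = 0.9240 m
C+Z_d+Z_r = 0.2000+0.0050+0.0800 = 0.2850 m
sum ≈ 0.4600+0.5290+0.9240+0.2850 ≈ 2.1980 m = S ✓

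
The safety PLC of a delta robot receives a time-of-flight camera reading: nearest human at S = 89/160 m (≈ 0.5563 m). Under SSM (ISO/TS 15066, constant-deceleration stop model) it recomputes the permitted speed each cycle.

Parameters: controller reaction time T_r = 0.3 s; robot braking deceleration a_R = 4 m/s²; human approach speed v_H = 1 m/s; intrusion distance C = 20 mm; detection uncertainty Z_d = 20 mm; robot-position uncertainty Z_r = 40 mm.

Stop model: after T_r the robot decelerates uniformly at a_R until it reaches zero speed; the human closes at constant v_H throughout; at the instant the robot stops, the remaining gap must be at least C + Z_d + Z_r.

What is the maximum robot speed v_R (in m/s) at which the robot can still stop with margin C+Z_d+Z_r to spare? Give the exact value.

at the boundary: (1/8)·v² + (11/20)·v + (-141/800) = 0
  disc = (11/20)² − 4·(1/8)·(-141/800) = 25/64 ; √disc = 5/8
  v_R = (−(11/20) + 5/8) / (2·(1/8)) = 3/10 m/s
check:
stop time T_s = (3/10)/4 = 0.0750 s
robot covers v_R·T_r = 0.3000·0.3000 = 0.0900 m before braking
robot under decel: 0.3000²/(2·4.0000) = 0.0112 m
person approaches 1.0000·(0.3000+0.0750) = 0.3750 m
C+Z_d+Z_r = 0.0200+0.0200+0.0400 = 0.0800 m
sum ≈ 0.0900+0.0112+0.3750+0.0800 ≈ 0.5563 m = S ✓

v_R_max = 3/10 m/s = 0.3000 m/s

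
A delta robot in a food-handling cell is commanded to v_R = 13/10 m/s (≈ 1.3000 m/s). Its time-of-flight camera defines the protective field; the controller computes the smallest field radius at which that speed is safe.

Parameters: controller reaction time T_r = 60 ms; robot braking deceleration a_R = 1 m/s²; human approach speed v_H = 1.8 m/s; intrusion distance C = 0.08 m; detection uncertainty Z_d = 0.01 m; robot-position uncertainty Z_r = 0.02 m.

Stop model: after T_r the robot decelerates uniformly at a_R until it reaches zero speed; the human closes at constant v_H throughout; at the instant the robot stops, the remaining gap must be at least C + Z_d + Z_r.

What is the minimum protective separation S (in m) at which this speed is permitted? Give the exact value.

T_s = v_R/a_R = (13/10)/1 = 1.3000 s
robot covers v_R·T_r = 1.3000·0.0600 = 0.0780 m before braking
robot under decel: 1.3000²/(2·1.0000) = 0.8450 m
person approaches 1.8000·(0.0600+1.3000) = 2.4480 m
residual clearance needed = 0.0800+0.0100+0.0200 = 0.1100 m
S_min ≈ 0.0780+0.8450+2.4480+0.1100  ⇒  S_min = 3481/1000 m

S_min = 3481/1000 m = 3.4810 m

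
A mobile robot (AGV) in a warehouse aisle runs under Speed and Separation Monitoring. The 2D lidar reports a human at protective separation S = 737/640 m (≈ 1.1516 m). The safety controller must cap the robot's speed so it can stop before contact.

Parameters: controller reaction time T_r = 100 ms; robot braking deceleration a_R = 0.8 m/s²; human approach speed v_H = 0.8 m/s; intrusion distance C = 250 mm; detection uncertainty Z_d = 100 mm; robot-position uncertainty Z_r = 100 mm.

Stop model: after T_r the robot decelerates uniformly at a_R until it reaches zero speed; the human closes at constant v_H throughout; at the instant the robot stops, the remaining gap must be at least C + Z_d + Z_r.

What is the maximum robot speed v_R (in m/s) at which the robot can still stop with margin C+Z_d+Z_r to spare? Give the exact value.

v_R_max = 9/20 m/s = 0.4500 m/s

at the boundary: (5/8)·v² + (11/10)·v + (-1989/3200) = 0
  disc = (11/10)² − 4·(5/8)·(-1989/3200) = 17689/6400 ; √disc = 133/80
  v_R = (−(11/10) + 133/80) / (2·(5/8)) = 9/20 m/s
check:
stop time T_s = (9/20)/(4/5) = 0.5625 s
robot covers v_R·T_r = 0.4500·0.1000 = 0.0450 m before braking
braking distance = 0.4500²/(2·0.8000) = 0.1266 m
human closes 0.8000·0.6625 = 0.5300 m
residual clearance needed = 0.2500+0.1000+0.1000 = 0.4500 m
sum ≈ 0.0450+0.1266+0.5300+0.4500 ≈ 1.1516 m = S ✓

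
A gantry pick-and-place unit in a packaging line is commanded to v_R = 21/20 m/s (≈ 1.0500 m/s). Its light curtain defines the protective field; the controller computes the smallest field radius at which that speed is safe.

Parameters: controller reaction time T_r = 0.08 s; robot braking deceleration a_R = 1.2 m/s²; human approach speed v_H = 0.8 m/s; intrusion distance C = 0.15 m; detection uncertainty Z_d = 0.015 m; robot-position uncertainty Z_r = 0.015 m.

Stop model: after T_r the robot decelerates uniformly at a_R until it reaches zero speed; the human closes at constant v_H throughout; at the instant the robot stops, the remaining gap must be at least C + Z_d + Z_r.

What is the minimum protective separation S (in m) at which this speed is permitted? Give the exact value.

T_s = v_R/a_R = (21/20)/(6/5) = 0.8750 s
robot covers v_R·T_r = 1.0500·0.0800 = 0.0840 m before braking
robot under decel: 1.0500²/(2·1.2000) = 0.4594 m
human over T_r+T_s: 0.8000·(0.0800+0.8750) = 0.7640 m
residual clearance needed = 0.1500+0.0150+0.0150 = 0.1800 m
S_min ≈ 0.0840+0.4594+0.7640+0.1800  ⇒  S_min = 11899/8000 m

S_min = 11899/8000 m = 1.4874 m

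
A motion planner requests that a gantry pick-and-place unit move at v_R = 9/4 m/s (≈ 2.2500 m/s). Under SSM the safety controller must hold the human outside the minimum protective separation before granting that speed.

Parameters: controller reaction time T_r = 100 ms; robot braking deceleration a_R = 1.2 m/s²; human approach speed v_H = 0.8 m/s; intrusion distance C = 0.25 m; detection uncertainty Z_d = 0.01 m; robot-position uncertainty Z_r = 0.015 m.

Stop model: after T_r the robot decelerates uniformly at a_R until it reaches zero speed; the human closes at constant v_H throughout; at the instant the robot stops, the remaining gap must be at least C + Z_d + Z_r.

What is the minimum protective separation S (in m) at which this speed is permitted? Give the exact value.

T_s = v_R/a_R = (9/4)/(6/5) = 1.8750 s
reaction-phase robot travel = 2.2500·0.1000 = 0.2250 m
robot covers 2.2500·1.8750 − ½·1.2000·1.8750² = 2.1094 m while stopping
human over T_r+T_s: 0.8000·(0.1000+1.8750) = 1.5800 m
C+Z_d+Z_r = 0.2500+0.0100+0.0150 = 0.2750 m
S_min ≈ 0.2250+2.1094+1.5800+0.2750  ⇒  S_min = 6703/1600 m

S_min = 6703/1600 m = 4.1894 m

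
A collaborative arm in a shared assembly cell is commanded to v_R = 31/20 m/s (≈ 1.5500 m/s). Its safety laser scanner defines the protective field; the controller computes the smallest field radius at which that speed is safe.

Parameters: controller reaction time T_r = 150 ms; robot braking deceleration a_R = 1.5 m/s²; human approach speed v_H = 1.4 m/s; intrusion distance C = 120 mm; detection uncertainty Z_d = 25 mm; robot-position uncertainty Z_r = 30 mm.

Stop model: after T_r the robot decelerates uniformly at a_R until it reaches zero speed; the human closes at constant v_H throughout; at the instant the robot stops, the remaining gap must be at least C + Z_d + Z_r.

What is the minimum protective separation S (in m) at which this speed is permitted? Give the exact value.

S_min = 573/200 m = 2.8650 m

T_s = v_R/a_R = (31/20)/(3/2) = 1.0333 s
robot in T_r: 1.5500·0.1500 = 0.2325 m
robot under decel: 1.5500²/(2·1.5000) = 0.8008 m
person approaches 1.4000·(0.1500+1.0333) = 1.6567 m
C+Z_d+Z_r = 0.1200+0.0250+0.0300 = 0.1750 m
S_min ≈ 0.2325+0.8008+1.6567+0.1750  ⇒  S_min = 573/200 m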